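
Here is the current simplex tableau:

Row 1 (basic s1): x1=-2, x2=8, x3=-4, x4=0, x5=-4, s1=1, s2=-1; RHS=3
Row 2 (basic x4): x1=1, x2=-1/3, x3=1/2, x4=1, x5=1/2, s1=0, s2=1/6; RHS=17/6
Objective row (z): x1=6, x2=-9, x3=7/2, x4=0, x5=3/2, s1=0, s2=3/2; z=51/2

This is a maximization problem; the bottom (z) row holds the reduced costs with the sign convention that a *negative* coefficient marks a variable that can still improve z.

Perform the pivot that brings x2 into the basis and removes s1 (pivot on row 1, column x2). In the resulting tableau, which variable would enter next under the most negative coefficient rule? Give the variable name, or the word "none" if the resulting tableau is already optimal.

x5

Pivot element 8. New z-row = old z-row − (-9)·(row 1/8).
Updated z-row coefficients: x1: 15/4, x2: 0, x3: -1, x4: 0, x5: -3, s1: 9/8, s2: 3/8.
The most negative is -3 in column x5, so x5 would enter next.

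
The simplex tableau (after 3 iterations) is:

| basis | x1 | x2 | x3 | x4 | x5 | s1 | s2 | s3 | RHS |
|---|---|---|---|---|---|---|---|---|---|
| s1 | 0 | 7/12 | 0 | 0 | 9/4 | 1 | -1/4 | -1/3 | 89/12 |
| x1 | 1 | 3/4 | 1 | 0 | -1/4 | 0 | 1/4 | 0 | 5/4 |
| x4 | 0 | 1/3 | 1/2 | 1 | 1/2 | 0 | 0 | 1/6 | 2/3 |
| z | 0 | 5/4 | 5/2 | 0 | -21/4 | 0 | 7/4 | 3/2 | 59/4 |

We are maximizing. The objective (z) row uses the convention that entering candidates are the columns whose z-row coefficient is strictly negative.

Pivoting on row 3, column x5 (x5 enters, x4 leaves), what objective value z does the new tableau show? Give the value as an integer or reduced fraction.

Minimum ratio for x5: (2/3)/(1/2) = 4/3.
z changes by −(z-row coeff of x5)·ratio = −(-21/4)·(4/3) = 7.
New z = 59/4 + 7 = 87/4.

87/4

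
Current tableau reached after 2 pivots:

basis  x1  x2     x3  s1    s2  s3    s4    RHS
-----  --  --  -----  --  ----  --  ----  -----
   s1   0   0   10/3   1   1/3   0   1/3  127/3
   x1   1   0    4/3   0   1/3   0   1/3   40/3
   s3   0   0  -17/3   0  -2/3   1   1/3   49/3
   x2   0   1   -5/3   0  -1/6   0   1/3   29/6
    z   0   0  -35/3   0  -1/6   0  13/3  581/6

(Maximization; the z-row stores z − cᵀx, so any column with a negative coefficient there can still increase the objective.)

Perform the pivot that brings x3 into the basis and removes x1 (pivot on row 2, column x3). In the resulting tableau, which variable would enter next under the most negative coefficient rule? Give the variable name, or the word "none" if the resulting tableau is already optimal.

none

Pivot element 4/3. New z-row = old z-row − (-35/3)·(row 2/(4/3)).
Updated z-row coefficients: x1: 35/4, x2: 0, x3: 0, s1: 0, s2: 11/4, s3: 0, s4: 29/4.
No coefficient is strictly negative; the tableau after this pivot is optimal.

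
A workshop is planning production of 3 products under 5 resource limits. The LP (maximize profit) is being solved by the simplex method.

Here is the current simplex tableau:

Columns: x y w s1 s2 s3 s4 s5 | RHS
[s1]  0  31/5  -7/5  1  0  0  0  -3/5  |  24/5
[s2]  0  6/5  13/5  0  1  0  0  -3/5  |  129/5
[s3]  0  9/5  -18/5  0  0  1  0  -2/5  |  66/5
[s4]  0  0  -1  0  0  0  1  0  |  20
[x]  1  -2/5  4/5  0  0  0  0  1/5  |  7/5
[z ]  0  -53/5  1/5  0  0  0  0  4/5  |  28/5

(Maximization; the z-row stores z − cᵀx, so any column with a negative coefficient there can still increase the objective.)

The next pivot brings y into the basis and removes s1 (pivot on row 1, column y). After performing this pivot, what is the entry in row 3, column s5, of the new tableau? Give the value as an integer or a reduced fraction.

-7/31

Pivot element is row 1, column y: 31/5.
Normalize row 1: new (row 1, s5) = (-3/5)/(31/5) = -3/31.
row 3 ← row 3 − (9/5)·(new row 1): -2/5 − (9/5)·(-3/31) = -7/31.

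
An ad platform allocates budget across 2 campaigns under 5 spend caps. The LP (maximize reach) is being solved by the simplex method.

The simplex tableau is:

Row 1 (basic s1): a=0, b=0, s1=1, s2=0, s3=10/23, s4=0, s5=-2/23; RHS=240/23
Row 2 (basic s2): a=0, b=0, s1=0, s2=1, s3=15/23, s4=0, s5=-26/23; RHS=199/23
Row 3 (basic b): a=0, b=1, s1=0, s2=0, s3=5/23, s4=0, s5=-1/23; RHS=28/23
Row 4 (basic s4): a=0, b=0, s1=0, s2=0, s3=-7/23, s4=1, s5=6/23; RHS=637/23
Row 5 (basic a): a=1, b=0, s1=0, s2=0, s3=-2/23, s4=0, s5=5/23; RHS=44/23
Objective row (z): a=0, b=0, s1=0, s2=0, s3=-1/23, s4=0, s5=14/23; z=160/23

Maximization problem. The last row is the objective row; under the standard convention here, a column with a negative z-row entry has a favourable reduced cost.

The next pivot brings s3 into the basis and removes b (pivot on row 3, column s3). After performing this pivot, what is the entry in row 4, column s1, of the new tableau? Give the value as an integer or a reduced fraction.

0

Pivot element is row 3, column s3: 5/23.
Normalize row 3: new (row 3, s1) = 0/(5/23) = 0.
row 4 ← row 4 − (-7/23)·(new row 3): 0 − (-7/23)·0 = 0.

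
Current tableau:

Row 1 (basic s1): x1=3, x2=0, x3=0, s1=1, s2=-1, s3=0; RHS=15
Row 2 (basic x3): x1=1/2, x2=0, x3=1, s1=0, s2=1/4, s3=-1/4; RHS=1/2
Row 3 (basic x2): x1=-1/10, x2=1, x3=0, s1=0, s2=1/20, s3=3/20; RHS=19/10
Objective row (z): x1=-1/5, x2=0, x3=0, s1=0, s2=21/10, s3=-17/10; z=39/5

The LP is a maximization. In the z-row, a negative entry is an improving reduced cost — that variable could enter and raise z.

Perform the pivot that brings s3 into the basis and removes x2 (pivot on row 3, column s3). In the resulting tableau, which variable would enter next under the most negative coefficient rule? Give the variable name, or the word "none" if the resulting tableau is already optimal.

x1

Pivot element 3/20. New z-row = old z-row − (-17/10)·(row 3/(3/20)).
Updated z-row coefficients: x1: -4/3, x2: 34/3, x3: 0, s1: 0, s2: 8/3, s3: 0.
The most negative is -4/3 in column x1, so x1 would enter next.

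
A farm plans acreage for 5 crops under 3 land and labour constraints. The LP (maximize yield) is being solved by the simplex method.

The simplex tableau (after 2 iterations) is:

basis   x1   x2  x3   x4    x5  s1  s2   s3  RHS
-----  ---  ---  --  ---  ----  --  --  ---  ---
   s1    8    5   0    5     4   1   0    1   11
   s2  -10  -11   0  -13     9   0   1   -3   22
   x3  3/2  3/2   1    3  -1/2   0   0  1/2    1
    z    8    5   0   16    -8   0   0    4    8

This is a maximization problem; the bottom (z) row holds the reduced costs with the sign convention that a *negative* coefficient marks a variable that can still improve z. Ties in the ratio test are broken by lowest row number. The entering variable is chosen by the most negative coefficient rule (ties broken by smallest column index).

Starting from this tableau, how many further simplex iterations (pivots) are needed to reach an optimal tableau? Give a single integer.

2

pivot: x5 in, s2 out → z = 248/9
pivot: x2 in, s1 out → z = 2505/89
No improving column remains; optimal.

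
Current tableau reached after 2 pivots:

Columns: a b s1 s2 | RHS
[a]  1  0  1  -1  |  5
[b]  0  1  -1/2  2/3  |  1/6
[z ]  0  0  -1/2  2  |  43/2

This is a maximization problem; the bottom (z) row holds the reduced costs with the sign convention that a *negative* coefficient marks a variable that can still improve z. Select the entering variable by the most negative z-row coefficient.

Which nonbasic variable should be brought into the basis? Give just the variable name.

Objective-row coefficients: a: 0, b: 0, s1: -1/2, s2: 2.
The most negative is -1/2 in column s1, so s1 enters.

s1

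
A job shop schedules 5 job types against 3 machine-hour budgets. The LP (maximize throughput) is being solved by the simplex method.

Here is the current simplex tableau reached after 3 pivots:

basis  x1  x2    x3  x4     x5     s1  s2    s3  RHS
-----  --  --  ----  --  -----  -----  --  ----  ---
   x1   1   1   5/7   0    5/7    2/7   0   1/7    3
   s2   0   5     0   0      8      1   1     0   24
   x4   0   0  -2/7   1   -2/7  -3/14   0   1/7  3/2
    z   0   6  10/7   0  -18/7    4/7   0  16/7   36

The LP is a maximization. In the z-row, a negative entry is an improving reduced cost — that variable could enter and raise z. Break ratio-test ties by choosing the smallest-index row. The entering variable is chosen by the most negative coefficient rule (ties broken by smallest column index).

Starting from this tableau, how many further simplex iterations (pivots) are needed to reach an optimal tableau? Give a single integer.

1

pivot: x5 in, s2 out → z = 306/7
No improving column remains; optimal.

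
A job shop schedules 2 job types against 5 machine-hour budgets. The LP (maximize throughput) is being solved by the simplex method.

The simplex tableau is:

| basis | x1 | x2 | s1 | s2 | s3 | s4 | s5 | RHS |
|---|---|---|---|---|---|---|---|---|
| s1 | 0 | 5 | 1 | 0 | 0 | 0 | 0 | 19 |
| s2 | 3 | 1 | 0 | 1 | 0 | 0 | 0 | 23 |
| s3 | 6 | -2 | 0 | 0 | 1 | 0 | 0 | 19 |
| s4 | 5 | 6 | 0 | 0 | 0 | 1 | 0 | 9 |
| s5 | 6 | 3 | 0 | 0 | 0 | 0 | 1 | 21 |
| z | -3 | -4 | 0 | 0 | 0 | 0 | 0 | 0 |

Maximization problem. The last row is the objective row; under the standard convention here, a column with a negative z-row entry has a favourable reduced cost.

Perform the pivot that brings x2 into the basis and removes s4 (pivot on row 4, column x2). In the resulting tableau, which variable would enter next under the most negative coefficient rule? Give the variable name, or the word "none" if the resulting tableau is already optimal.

none

Pivot element 6. New z-row = old z-row − (-4)·(row 4/6).
Updated z-row coefficients: x1: 1/3, x2: 0, s1: 0, s2: 0, s3: 0, s4: 2/3, s5: 0.
No coefficient is strictly negative; the tableau after this pivot is optimal.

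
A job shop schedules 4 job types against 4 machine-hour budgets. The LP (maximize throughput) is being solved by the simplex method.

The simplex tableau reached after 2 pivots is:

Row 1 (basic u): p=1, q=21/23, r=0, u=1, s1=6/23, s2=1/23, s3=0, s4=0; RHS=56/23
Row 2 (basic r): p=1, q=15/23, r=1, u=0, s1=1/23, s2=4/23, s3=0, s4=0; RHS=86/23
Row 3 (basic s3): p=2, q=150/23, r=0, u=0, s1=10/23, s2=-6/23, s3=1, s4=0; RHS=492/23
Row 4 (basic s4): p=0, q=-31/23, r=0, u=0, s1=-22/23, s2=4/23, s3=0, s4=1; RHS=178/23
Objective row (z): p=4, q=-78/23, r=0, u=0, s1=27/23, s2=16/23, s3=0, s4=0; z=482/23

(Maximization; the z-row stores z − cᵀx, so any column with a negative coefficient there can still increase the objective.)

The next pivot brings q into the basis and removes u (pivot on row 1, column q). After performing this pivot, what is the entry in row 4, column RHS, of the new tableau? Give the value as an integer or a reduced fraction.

34/3

Pivot element is row 1, column q: 21/23.
Normalize row 1: new (row 1, RHS) = (56/23)/(21/23) = 8/3.
row 4 ← row 4 − (-31/23)·(new row 1): 178/23 − (-31/23)·(8/3) = 34/3.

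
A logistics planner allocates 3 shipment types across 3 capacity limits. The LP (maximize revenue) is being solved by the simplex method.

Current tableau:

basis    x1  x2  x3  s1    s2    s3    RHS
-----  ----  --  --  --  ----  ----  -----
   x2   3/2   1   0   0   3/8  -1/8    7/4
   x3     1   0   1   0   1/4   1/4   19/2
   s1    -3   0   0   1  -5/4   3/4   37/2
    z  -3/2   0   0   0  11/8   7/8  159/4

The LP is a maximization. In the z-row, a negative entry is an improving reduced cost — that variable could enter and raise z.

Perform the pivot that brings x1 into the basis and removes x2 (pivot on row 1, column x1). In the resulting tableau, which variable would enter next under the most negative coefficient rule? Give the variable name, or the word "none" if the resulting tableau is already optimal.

none

Pivot element 3/2. New z-row = old z-row − (-3/2)·(row 1/(3/2)).
Updated z-row coefficients: x1: 0, x2: 1, x3: 0, s1: 0, s2: 7/4, s3: 3/4.
No coefficient is strictly negative; the tableau after this pivot is optimal.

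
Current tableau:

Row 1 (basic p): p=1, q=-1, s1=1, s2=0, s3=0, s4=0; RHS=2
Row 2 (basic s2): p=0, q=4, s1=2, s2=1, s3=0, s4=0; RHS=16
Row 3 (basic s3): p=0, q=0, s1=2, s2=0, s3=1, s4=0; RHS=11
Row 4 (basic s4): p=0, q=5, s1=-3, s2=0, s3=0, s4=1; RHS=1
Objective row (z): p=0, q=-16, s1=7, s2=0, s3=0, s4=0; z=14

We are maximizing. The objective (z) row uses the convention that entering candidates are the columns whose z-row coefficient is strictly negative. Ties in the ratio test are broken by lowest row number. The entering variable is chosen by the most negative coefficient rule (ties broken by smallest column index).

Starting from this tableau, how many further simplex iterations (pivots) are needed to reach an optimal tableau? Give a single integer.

2

pivot: q in, s4 out → z = 86/5
pivot: s1 in, s2 out → z = 288/11
No improving column remains; optimal.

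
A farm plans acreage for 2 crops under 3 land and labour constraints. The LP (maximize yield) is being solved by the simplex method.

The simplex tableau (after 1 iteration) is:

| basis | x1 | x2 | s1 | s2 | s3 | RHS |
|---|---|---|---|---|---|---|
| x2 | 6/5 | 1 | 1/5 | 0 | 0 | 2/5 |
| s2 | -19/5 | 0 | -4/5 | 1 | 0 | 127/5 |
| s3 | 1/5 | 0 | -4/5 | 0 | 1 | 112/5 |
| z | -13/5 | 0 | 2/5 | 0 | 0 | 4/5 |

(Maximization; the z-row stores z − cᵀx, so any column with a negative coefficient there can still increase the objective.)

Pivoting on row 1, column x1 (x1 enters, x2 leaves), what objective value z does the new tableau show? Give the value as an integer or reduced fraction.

Minimum ratio for x1: (2/5)/(6/5) = 1/3.
z changes by −(z-row coeff of x1)·ratio = −(-13/5)·(1/3) = 13/15.
New z = 4/5 + (13/15) = 5/3.

5/3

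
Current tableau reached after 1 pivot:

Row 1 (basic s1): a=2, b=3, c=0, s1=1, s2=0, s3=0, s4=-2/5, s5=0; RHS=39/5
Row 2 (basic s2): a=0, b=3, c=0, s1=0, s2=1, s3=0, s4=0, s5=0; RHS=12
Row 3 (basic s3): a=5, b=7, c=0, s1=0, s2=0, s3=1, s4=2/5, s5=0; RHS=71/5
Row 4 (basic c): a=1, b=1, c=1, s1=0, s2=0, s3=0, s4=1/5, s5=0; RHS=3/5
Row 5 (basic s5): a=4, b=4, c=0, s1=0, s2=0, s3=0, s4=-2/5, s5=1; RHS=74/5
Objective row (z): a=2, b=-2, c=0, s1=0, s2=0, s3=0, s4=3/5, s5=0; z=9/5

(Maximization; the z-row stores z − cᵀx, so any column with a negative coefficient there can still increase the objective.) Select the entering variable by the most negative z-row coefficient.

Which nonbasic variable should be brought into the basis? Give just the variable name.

b

Objective-row coefficients: a: 2, b: -2, c: 0, s1: 0, s2: 0, s3: 0, s4: 3/5, s5: 0.
The most negative is -2 in column b, so b enters.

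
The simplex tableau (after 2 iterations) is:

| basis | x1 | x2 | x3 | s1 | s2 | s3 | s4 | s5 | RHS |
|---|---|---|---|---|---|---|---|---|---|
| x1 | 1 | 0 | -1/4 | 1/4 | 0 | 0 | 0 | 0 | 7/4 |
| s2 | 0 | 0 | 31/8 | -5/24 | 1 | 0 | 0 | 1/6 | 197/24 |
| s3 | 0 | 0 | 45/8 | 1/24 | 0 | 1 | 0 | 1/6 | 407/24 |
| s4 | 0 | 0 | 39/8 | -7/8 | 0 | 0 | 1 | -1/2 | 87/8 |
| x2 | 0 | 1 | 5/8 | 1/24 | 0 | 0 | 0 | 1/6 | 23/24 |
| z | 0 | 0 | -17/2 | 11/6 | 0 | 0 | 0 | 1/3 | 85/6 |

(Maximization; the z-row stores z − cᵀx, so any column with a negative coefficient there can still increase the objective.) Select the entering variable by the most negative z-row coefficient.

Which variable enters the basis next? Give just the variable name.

x3

Objective-row coefficients: x1: 0, x2: 0, x3: -17/2, s1: 11/6, s2: 0, s3: 0, s4: 0, s5: 1/3.
The most negative is -17/2 in column x3, so x3 enters.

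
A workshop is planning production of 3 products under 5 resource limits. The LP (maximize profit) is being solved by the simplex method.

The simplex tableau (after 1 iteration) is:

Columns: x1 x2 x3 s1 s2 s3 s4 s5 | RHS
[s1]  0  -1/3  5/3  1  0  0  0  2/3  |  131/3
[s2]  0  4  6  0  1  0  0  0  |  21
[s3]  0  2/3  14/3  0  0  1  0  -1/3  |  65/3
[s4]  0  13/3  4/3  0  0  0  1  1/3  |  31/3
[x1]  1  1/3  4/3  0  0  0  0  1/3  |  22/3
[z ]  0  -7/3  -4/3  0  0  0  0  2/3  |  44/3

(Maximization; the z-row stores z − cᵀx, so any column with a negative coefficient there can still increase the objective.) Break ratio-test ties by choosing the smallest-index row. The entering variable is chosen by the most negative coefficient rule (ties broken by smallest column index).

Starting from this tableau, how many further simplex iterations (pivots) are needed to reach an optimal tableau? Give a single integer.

2

pivot: x2 in, s4 out → z = 263/13
pivot: x3 in, s2 out → z = 673/31
No improving column remains; optimal.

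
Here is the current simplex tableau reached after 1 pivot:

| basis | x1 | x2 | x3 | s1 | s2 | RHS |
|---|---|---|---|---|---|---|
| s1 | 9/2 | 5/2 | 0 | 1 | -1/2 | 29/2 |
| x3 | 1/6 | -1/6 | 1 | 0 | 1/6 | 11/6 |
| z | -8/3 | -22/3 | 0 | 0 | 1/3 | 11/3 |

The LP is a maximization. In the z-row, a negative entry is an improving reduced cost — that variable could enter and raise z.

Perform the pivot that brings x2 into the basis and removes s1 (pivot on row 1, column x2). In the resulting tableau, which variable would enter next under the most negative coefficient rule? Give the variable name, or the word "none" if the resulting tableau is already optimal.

s2

Pivot element 5/2. New z-row = old z-row − (-22/3)·(row 1/(5/2)).
Updated z-row coefficients: x1: 158/15, x2: 0, x3: 0, s1: 44/15, s2: -17/15.
The most negative is -17/15 in column s2, so s2 would enter next.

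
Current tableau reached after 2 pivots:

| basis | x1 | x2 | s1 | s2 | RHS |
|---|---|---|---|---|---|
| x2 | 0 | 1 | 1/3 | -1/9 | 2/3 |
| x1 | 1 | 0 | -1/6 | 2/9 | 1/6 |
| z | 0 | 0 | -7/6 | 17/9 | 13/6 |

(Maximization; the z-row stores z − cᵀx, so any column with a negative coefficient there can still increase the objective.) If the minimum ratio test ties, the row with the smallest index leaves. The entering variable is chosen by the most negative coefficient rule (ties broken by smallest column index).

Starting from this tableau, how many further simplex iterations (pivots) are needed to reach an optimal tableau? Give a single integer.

1

pivot: s1 in, x2 out → z = 9/2
No improving column remains; optimal.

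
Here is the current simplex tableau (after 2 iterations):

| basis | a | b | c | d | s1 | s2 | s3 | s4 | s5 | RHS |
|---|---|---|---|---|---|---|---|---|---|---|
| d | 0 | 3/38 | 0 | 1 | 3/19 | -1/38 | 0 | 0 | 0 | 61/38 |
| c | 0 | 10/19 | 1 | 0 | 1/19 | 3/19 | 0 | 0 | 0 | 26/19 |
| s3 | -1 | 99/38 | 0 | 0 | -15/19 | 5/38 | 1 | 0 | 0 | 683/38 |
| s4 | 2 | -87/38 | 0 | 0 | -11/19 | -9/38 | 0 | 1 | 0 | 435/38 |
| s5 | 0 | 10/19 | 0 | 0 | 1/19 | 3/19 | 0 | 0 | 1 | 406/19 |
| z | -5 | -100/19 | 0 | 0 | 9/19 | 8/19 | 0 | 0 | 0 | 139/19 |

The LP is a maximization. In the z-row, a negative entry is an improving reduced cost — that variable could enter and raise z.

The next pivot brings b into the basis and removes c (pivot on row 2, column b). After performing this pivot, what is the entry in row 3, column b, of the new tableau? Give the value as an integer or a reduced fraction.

0

Pivot element is row 2, column b: 10/19.
Normalize row 2: new (row 2, b) = (10/19)/(10/19) = 1.
row 3 ← row 3 − (99/38)·(new row 2): 99/38 − (99/38)·1 = 0.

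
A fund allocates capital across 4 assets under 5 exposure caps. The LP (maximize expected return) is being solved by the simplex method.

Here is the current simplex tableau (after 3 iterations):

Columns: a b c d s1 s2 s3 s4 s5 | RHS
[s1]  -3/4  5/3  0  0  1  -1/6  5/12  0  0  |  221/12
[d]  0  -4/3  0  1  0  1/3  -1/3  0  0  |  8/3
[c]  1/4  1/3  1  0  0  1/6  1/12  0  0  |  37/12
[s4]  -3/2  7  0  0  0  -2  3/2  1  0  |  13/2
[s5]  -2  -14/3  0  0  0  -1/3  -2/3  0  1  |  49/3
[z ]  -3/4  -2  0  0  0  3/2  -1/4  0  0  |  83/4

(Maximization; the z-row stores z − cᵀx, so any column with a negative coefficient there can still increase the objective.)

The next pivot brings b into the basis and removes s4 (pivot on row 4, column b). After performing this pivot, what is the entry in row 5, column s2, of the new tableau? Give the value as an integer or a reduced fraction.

Pivot element is row 4, column b: 7.
Normalize row 4: new (row 4, s2) = (-2)/7 = -2/7.
row 5 ← row 5 − (-14/3)·(new row 4): -1/3 − (-14/3)·(-2/7) = -5/3.

-5/3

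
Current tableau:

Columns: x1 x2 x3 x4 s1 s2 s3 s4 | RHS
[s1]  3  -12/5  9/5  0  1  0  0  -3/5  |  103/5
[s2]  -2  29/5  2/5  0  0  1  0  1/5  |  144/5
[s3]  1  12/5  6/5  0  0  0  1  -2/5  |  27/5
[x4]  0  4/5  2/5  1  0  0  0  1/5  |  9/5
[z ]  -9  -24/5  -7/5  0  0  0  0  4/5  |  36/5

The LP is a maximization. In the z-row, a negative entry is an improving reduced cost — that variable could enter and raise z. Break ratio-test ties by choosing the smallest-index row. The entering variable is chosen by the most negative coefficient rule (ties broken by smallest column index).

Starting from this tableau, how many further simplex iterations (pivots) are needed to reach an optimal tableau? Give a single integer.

3

pivot: x1 in, s3 out → z = 279/5
pivot: s4 in, s1 out → z = 229/3
pivot: x2 in, x4 out → z = 236/3
No improving column remains; optimal.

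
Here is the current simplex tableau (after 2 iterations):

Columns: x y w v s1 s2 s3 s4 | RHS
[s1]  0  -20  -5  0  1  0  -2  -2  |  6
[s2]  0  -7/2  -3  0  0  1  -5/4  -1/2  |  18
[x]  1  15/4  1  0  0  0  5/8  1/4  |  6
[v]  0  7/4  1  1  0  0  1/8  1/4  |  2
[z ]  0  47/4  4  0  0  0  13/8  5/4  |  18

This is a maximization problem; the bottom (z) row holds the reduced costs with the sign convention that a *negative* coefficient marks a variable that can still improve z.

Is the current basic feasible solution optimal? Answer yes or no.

yes

No objective-row coefficient is strictly negative, so no entering variable exists; the tableau is optimal.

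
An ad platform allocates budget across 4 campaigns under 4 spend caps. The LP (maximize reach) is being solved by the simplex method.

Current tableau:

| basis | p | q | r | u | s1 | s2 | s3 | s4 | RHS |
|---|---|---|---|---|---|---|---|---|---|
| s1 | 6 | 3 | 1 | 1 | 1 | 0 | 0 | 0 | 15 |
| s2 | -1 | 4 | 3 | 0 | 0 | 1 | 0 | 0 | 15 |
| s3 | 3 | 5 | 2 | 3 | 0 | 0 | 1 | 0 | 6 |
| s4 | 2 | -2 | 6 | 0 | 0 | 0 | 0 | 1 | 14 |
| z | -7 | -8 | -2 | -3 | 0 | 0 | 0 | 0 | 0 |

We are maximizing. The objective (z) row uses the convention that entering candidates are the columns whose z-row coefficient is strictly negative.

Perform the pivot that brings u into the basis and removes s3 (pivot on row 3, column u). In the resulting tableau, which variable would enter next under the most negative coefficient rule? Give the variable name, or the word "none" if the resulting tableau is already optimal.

p

Pivot element 3. New z-row = old z-row − (-3)·(row 3/3).
Updated z-row coefficients: p: -4, q: -3, r: 0, u: 0, s1: 0, s2: 0, s3: 1, s4: 0.
The most negative is -4 in column p, so p would enter next.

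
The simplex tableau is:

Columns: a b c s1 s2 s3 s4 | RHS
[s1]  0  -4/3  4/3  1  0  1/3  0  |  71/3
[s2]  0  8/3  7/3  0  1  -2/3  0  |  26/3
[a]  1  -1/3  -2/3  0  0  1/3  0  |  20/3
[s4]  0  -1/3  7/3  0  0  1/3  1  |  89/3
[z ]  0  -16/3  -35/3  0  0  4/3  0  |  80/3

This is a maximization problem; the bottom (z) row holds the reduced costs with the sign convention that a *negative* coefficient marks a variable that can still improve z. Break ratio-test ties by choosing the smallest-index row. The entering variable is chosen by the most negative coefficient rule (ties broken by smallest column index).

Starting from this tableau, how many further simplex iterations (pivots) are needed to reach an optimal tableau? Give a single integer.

2

pivot: c in, s2 out → z = 70
pivot: s3 in, s4 out → z = 112
No improving column remains; optimal.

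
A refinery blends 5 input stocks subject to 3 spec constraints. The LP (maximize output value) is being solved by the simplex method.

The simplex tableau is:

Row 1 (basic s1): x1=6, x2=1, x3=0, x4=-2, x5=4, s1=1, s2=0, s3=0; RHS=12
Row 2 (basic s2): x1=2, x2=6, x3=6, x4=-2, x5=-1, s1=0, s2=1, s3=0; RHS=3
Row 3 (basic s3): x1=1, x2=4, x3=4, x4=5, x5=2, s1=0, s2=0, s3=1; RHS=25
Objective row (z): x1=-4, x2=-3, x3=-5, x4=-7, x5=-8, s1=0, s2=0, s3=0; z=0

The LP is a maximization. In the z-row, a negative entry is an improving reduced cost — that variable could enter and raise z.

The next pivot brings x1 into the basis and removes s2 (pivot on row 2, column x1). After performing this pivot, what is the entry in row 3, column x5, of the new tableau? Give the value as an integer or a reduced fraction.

Pivot element is row 2, column x1: 2.
Normalize row 2: new (row 2, x5) = (-1)/2 = -1/2.
row 3 ← row 3 − 1·(new row 2): 2 − 1·(-1/2) = 5/2.

5/2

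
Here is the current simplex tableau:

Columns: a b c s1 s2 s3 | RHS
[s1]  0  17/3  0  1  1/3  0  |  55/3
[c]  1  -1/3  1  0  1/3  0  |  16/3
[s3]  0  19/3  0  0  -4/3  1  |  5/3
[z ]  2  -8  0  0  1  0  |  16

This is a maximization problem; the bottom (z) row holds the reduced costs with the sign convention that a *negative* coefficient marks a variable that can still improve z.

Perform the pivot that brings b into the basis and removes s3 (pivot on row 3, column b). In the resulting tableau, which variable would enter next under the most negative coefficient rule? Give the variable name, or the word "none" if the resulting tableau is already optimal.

s2

Pivot element 19/3. New z-row = old z-row − (-8)·(row 3/(19/3)).
Updated z-row coefficients: a: 2, b: 0, c: 0, s1: 0, s2: -13/19, s3: 24/19.
The most negative is -13/19 in column s2, so s2 would enter next.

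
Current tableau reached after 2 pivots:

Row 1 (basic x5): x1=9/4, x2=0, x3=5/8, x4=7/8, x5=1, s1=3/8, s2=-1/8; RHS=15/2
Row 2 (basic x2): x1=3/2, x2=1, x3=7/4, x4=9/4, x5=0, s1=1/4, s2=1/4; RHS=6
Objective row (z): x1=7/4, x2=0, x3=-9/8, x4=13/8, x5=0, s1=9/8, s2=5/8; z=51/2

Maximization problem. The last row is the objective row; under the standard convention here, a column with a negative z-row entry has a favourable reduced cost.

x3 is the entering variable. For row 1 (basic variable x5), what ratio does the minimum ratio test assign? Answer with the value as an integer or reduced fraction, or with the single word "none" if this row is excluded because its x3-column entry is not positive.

Ratio = RHS / (x3 entry) = (15/2) / (5/8) = 12.

12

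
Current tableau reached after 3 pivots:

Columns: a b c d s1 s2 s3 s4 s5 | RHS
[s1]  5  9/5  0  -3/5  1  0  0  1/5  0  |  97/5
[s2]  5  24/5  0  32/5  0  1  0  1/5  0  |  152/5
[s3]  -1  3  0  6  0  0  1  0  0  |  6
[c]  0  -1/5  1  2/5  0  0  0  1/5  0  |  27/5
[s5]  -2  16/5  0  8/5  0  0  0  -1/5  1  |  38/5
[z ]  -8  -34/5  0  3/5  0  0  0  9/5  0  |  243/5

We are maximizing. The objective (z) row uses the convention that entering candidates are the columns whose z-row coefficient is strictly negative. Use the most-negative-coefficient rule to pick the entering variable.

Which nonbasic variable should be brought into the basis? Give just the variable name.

Objective-row coefficients: a: -8, b: -34/5, c: 0, d: 3/5, s1: 0, s2: 0, s3: 0, s4: 9/5, s5: 0.
The most negative is -8 in column a, so a enters.

a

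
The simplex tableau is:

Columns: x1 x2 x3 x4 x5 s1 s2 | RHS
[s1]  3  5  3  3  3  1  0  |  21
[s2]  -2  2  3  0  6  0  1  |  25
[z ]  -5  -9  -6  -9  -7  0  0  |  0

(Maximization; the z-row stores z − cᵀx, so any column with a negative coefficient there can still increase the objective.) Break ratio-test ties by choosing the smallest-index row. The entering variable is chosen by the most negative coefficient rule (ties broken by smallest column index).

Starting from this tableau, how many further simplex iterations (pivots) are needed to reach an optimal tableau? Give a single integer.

2

pivot: x2 in, s1 out → z = 189/5
pivot: x4 in, x2 out → z = 63
No improving column remains; optimal.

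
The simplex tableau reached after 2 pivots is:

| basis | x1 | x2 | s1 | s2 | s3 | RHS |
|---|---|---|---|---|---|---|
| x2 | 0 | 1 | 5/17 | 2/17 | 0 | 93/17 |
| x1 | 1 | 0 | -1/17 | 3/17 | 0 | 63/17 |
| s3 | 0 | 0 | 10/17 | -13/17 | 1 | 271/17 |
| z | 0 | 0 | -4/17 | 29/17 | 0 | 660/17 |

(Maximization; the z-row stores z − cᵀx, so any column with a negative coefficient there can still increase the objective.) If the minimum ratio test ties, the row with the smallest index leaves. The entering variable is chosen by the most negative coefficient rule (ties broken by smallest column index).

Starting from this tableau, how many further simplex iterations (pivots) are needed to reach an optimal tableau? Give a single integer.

1

pivot: s1 in, x2 out → z = 216/5
No improving column remains; optimal.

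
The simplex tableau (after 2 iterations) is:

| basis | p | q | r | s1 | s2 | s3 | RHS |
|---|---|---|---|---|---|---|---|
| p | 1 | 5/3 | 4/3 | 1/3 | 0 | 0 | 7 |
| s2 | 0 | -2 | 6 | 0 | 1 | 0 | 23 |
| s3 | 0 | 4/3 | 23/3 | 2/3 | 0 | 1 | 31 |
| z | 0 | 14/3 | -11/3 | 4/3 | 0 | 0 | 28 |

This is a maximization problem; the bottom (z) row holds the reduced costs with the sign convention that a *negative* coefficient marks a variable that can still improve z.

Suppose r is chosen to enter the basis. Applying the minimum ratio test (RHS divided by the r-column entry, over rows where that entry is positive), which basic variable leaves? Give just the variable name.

Ratios: row 1 (p): 7/(4/3) = 21/4; row 2 (s2): 23/6 = 23/6; row 3 (s3): 31/(23/3) = 93/23.
Minimum ratio 23/6 is in the s2 row, so s2 leaves.

s2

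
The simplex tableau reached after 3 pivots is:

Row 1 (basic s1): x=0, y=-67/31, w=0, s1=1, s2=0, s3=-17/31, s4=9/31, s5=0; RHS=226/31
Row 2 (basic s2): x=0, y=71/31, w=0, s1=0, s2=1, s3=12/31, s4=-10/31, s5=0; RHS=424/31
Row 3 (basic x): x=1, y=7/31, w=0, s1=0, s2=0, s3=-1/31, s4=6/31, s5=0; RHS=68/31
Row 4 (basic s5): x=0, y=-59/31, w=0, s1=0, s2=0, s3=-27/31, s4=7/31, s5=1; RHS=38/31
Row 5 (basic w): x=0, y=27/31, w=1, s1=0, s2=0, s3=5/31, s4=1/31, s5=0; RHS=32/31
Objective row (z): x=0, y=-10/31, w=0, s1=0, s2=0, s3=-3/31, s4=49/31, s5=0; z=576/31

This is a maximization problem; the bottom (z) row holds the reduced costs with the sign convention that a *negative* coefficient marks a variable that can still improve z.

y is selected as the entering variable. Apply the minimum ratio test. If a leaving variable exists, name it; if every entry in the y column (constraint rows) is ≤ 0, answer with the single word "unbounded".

w

Ratios: row 1 (s1): entry -67/31 ≤ 0, skip; row 2 (s2): (424/31)/(71/31) = 424/71; row 3 (x): (68/31)/(7/31) = 68/7; row 4 (s5): entry -59/31 ≤ 0, skip; row 5 (w): (32/31)/(27/31) = 32/27.
Minimum ratio is in the w row, so w leaves.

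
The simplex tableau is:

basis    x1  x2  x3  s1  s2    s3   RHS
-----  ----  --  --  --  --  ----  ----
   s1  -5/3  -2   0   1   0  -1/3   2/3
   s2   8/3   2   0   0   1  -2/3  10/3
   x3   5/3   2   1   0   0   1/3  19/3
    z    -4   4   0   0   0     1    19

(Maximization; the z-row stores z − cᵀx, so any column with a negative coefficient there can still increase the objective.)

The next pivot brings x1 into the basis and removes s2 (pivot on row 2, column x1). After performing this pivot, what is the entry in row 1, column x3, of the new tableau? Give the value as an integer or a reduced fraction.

0

Pivot element is row 2, column x1: 8/3.
Normalize row 2: new (row 2, x3) = 0/(8/3) = 0.
row 1 ← row 1 − (-5/3)·(new row 2): 0 − (-5/3)·0 = 0.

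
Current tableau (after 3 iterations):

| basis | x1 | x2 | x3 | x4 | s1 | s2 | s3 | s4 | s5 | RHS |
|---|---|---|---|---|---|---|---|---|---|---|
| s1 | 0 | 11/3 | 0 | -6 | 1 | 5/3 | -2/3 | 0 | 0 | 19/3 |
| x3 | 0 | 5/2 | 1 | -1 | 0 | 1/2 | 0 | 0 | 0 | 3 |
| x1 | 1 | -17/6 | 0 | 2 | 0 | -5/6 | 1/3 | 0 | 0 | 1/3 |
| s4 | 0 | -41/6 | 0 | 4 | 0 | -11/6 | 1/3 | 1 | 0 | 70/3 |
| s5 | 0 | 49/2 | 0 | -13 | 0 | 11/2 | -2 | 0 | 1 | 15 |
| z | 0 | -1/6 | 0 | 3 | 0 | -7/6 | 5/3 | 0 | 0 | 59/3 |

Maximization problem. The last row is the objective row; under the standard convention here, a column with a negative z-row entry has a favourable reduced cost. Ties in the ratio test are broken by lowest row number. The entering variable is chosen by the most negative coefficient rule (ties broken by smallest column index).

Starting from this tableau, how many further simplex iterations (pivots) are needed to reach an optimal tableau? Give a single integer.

pivot: s2 in, s5 out → z = 754/33
No improving column remains; optimal.

1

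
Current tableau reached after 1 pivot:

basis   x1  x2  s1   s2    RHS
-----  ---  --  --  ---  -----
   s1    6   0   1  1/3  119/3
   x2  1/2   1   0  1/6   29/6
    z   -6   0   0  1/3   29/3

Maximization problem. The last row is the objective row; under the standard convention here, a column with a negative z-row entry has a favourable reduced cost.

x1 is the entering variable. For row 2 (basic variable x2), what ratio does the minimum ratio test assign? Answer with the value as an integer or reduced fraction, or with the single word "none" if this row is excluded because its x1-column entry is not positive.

Ratio = RHS / (x1 entry) = (29/6) / (1/2) = 29/3.

29/3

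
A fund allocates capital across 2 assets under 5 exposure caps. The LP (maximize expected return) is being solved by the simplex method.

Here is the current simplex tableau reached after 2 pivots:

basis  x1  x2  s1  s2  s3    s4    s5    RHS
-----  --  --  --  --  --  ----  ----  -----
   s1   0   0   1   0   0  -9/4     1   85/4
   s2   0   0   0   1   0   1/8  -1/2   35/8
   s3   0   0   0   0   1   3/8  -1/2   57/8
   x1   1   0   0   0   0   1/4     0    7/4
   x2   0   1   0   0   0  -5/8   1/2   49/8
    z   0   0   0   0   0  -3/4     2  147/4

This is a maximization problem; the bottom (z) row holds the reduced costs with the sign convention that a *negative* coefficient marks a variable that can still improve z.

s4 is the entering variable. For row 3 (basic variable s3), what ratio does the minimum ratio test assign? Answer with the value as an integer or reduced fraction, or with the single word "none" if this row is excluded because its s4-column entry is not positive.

19

Ratio = RHS / (s4 entry) = (57/8) / (3/8) = 19.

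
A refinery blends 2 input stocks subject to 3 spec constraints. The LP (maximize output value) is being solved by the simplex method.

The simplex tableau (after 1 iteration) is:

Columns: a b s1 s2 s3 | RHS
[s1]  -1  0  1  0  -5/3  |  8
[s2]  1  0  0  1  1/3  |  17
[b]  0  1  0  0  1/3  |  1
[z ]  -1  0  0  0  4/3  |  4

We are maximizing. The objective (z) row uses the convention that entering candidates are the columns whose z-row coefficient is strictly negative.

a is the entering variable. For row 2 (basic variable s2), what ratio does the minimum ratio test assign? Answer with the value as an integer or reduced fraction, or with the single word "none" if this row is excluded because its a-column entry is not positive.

Ratio = RHS / (a entry) = 17 / 1 = 17.

17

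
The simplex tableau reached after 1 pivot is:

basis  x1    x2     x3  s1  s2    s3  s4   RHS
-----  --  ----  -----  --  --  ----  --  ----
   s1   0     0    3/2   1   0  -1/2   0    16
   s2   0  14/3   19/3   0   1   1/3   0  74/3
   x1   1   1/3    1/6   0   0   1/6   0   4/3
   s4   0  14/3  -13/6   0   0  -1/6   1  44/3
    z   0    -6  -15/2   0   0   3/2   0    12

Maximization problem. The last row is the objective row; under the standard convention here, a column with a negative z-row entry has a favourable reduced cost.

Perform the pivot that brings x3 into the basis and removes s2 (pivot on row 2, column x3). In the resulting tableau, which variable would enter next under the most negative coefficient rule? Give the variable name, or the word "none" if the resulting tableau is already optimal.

x2

Pivot element 19/3. New z-row = old z-row − (-15/2)·(row 2/(19/3)).
Updated z-row coefficients: x1: 0, x2: -9/19, x3: 0, s1: 0, s2: 45/38, s3: 36/19, s4: 0.
The most negative is -9/19 in column x2, so x2 would enter next.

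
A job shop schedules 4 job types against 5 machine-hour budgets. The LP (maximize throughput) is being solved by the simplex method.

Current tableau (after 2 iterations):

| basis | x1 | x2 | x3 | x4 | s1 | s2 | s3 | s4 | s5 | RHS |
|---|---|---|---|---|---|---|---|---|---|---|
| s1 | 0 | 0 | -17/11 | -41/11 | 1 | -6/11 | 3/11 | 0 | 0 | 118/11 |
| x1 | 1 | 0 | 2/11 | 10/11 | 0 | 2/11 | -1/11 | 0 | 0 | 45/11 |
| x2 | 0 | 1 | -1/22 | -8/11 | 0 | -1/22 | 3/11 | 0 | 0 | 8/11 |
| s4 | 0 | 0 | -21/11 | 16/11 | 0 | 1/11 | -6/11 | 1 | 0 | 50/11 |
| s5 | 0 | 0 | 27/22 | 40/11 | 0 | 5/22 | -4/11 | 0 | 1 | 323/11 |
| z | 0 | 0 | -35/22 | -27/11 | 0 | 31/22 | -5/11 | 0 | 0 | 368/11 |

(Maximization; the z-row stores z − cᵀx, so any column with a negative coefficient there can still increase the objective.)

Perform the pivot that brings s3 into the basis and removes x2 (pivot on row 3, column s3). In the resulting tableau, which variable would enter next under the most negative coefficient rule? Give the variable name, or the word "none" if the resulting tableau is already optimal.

x4

Pivot element 3/11. New z-row = old z-row − (-5/11)·(row 3/(3/11)).
Updated z-row coefficients: x1: 0, x2: 5/3, x3: -5/3, x4: -11/3, s1: 0, s2: 4/3, s3: 0, s4: 0, s5: 0.
The most negative is -11/3 in column x4, so x4 would enter next.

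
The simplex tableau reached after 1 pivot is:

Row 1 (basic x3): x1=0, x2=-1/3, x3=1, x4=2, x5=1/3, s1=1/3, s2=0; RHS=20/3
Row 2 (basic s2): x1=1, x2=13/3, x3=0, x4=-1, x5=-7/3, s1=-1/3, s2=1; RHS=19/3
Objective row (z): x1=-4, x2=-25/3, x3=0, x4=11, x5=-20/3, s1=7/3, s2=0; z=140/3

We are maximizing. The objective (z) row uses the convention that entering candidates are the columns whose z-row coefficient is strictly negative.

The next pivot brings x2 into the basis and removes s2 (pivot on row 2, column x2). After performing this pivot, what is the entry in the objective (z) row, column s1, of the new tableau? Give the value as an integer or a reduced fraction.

22/13

Pivot element is row 2, column x2: 13/3.
Normalize row 2: new (row 2, s1) = (-1/3)/(13/3) = -1/13.
z-row ← z-row − (-25/3)·(new row 2): 7/3 − (-25/3)·(-1/13) = 22/13.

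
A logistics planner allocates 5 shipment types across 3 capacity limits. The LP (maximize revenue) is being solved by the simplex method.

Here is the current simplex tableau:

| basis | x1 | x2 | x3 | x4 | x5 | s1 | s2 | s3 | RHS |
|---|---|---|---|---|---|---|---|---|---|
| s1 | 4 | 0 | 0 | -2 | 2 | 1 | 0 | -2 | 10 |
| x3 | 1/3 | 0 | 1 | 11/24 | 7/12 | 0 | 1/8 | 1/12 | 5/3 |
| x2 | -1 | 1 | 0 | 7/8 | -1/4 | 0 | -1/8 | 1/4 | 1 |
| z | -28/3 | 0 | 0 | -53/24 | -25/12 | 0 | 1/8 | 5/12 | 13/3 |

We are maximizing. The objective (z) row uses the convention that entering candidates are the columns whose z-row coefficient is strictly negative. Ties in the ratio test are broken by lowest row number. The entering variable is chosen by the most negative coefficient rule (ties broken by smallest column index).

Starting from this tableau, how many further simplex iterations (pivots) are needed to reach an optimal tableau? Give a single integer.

pivot: x1 in, s1 out → z = 83/3
pivot: x4 in, x3 out → z = 221/6
pivot: s3 in, x4 out → z = 251/6
No improving column remains; optimal.

3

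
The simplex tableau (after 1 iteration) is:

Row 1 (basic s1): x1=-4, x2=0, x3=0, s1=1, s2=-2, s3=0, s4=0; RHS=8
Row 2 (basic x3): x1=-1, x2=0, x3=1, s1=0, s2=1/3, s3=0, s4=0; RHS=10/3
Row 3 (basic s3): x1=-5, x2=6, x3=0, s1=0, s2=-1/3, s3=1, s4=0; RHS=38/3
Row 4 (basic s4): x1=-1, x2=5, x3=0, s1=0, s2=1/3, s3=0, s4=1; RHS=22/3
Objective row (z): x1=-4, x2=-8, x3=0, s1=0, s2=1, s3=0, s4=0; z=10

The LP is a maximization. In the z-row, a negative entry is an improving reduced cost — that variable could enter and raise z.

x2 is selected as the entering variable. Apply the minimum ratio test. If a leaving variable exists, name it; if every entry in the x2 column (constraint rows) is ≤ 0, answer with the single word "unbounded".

Ratios: row 1 (s1): entry 0 ≤ 0, skip; row 2 (x3): entry 0 ≤ 0, skip; row 3 (s3): (38/3)/6 = 19/9; row 4 (s4): (22/3)/5 = 22/15.
Minimum ratio is in the s4 row, so s4 leaves.

s4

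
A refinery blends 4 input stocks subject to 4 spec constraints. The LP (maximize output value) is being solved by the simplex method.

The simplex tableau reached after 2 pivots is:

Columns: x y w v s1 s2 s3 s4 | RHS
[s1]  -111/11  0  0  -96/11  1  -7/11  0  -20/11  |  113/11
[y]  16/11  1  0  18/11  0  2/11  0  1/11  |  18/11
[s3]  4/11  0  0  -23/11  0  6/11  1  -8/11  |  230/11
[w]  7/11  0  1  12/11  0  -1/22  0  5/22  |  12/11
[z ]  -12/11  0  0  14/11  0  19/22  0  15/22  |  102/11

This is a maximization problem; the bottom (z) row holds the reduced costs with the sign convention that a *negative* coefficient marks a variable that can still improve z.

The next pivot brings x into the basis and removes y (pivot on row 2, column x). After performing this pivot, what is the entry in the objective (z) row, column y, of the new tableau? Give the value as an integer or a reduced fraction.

3/4

Pivot element is row 2, column x: 16/11.
Normalize row 2: new (row 2, y) = 1/(16/11) = 11/16.
z-row ← z-row − (-12/11)·(new row 2): 0 − (-12/11)·(11/16) = 3/4.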